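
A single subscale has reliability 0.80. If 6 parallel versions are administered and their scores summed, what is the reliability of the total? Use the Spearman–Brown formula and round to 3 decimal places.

ρ_k = kρ / (1 + (k−1)ρ) = 6·0.80 / (1 + 5·0.80) = 4.800 / 5.000 = 0.960.

0.960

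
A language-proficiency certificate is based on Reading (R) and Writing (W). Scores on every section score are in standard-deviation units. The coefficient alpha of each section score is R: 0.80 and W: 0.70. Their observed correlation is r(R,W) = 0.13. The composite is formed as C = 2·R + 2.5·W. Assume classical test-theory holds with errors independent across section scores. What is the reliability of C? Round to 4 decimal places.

Var(C) = 2² + 2.5² + 2·[5·0.13] = 10.25 + 1.3 = 11.55.
With uncorrelated errors the cross-covariances are all true-score covariance, so they carry over unchanged; only the diagonal terms shrink to ρᵢσᵢ².
True-score variance = [2²·0.80 + 2.5²·0.70] + 1.3 = 7.575 + 1.3 = 8.875.
Reliability = 8.875 / 11.55 = 0.7684.

0.7684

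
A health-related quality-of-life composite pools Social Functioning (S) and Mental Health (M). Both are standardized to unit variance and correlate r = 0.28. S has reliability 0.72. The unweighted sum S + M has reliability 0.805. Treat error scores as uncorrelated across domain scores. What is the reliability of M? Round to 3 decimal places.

0.781

Var(S+M) = 2 + 2·0.28 = 2.560.
True-score variance = ρ_S + ρ_M + 2·0.28, so 0.805 = (0.72 + ρ_M + 0.56) / 2.560.
ρ_M = 0.805·2.560 − 0.72 − 0.56 = 0.781.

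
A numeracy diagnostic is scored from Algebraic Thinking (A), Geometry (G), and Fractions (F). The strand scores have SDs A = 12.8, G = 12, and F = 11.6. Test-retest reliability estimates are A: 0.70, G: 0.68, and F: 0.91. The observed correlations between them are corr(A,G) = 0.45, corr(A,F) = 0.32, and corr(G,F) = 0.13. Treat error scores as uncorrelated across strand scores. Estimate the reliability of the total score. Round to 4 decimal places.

0.8492

Var(A+G+F) = 12.8² + 12² + 11.6² + 2·[12.8·12·0.45 + 12.8·11.6·0.32 + 12·11.6·0.13] = 442.4 + 269.459 = 711.859.
Under uncorrelated errors the observed covariances equal the true-score covariances, so only the own-variance terms attenuate.
True-score variance = [12.8²·0.70 + 12²·0.68 + 11.6²·0.91] + 269.459 = 335.058 + 269.459 = 604.517.
Reliability = 604.517 / 711.859 = 0.8492.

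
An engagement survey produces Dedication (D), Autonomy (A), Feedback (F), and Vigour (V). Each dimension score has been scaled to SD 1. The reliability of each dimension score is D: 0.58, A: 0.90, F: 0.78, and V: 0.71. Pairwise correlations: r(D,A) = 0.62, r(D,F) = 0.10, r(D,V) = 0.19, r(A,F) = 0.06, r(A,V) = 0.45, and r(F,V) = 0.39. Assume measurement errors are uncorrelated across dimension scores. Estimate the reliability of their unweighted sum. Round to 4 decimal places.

0.8648

Var(D+A+F+V) = 4 + 2·[0.62 + 0.10 + 0.19 + 0.06 + 0.45 + 0.39] = 4 + 3.62 = 7.62.
Under uncorrelated errors the observed covariances equal the true-score covariances, so only the own-variance terms attenuate.
True-score variance = [0.58 + 0.90 + 0.78 + 0.71] + 3.62 = 2.97 + 3.62 = 6.59.
Reliability = 6.59 / 7.62 = 0.8648.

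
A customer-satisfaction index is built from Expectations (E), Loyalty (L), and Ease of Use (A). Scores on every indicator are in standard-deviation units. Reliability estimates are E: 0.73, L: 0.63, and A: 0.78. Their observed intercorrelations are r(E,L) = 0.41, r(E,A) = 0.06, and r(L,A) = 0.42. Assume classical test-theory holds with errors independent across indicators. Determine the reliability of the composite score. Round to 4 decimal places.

Var(E+L+A) = 3 + 2·[0.41 + 0.06 + 0.42] = 3 + 1.78 = 4.78.
Because errors are independent across components, Cov(Tᵢ,Tⱼ) = Cov(Xᵢ,Xⱼ); the off-diagonal part of the true-score variance is the same as above.
True-score variance = [0.73 + 0.63 + 0.78] + 1.78 = 2.14 + 1.78 = 3.92.
Reliability = 3.92 / 4.78 = 0.8201.

0.8201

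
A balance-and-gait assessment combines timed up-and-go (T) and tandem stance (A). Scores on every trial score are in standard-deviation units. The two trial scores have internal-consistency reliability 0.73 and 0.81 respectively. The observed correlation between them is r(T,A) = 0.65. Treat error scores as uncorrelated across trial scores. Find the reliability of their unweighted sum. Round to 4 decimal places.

Var(T+A) = 2 + 2·[0.65] = 2 + 1.3 = 3.3.
With uncorrelated errors the cross-covariances are all true-score covariance, so they carry over unchanged; only the diagonal terms shrink to ρᵢσᵢ².
True-score variance = [0.73 + 0.81] + 1.3 = 1.54 + 1.3 = 2.84.
Reliability = 2.84 / 3.3 = 0.8606.

0.8606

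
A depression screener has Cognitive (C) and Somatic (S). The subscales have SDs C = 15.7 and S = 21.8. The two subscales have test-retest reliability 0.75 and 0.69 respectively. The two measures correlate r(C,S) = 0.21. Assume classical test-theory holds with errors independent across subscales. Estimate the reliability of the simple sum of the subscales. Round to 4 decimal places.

0.7586

Var(C+S) = 15.7² + 21.8² + 2·[15.7·21.8·0.21] = 721.73 + 143.749 = 865.479.
Under uncorrelated errors the observed covariances equal the true-score covariances, so only the own-variance terms attenuate.
True-score variance = [15.7²·0.75 + 21.8²·0.69] + 143.749 = 512.783 + 143.749 = 656.532.
Reliability = 656.532 / 865.479 = 0.7586.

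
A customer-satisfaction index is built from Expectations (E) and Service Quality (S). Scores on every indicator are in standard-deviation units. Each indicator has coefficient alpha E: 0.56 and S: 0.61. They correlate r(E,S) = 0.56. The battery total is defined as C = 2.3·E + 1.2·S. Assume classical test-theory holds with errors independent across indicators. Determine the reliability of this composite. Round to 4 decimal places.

0.7058

Var(C) = 2.3² + 1.2² + 2·[2.76·0.56] = 6.73 + 3.0912 = 9.8212.
Because errors are independent across components, Cov(Tᵢ,Tⱼ) = Cov(Xᵢ,Xⱼ); the off-diagonal part of the true-score variance is the same as above.
True-score variance = [2.3²·0.56 + 1.2²·0.61] + 3.0912 = 3.8408 + 3.0912 = 6.932.
Reliability = 6.932 / 9.8212 = 0.7058.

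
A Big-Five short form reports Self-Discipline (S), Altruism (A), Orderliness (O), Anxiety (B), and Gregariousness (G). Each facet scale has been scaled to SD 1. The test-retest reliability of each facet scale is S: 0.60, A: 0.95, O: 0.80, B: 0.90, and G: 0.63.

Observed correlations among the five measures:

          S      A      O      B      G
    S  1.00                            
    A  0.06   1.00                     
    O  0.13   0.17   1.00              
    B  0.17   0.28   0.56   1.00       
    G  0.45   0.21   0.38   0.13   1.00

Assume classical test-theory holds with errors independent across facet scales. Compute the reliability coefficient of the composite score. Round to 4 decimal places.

Var(S+A+O+B+G) = 5 + 2·[0.06 + 0.13 + 0.17 + 0.45 + 0.17 + 0.28 + 0.21 + 0.56 + 0.38 + 0.13] = 5 + 5.08 = 10.08.
With uncorrelated errors the cross-covariances are all true-score covariance, so they carry over unchanged; only the diagonal terms shrink to ρᵢσᵢ².
True-score variance = [0.60 + 0.95 + 0.80 + 0.90 + 0.63] + 5.08 = 3.88 + 5.08 = 8.96.
Reliability = 8.96 / 10.08 = 0.8889.

0.8889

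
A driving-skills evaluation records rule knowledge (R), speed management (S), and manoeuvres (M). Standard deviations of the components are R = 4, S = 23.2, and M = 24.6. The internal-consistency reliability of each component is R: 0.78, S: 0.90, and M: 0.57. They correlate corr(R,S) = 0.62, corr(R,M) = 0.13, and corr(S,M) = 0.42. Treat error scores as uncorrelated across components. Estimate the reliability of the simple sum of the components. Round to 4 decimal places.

Var(R+S+M) = 4² + 23.2² + 24.6² + 2·[4·23.2·0.62 + 4·24.6·0.13 + 23.2·24.6·0.42] = 1159.4 + 620.061 = 1779.46.
With uncorrelated errors the cross-covariances are all true-score covariance, so they carry over unchanged; only the diagonal terms shrink to ρᵢσᵢ².
True-score variance = [4²·0.78 + 23.2²·0.90 + 24.6²·0.57] + 620.061 = 841.837 + 620.061 = 1461.9.
Reliability = 1461.9 / 1779.46 = 0.8215.

0.8215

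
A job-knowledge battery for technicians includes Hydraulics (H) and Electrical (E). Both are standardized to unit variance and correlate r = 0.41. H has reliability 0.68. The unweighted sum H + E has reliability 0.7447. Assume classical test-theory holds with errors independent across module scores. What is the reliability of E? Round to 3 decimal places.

Var(H+E) = 2 + 2·0.41 = 2.820.
True-score variance = ρ_H + ρ_E + 2·0.41, so 0.7447 = (0.68 + ρ_E + 0.82) / 2.820.
ρ_E = 0.7447·2.820 − 0.68 − 0.82 = 0.600.

0.600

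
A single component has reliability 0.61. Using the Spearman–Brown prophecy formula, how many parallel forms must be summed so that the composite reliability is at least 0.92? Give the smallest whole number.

8

k ≥ ρ*(1−ρ₁)/(ρ₁(1−ρ*)) = 0.92·0.39 / (0.61·0.08) = 7.352.
Smallest integer k = 8.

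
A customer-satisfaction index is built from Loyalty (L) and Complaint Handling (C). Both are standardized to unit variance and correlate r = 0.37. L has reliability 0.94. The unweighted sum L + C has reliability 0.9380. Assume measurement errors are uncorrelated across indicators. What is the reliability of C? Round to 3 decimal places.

0.890

Var(L+C) = 2 + 2·0.37 = 2.740.
True-score variance = ρ_L + ρ_C + 2·0.37, so 0.9380 = (0.94 + ρ_C + 0.74) / 2.740.
ρ_C = 0.9380·2.740 − 0.94 − 0.74 = 0.890.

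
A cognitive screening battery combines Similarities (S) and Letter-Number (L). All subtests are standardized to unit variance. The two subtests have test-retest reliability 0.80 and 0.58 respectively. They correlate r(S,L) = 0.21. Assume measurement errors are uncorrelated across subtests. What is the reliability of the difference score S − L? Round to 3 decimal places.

0.608

Var(S−L) = 1 + 1 − 2·0.21 = 2 − 0.42 = 1.58.
Under uncorrelated errors the observed covariances equal the true-score covariances, so only the own-variance terms attenuate.
True-score variance = [0.80 + 0.58] − 0.42 = 1.38 − 0.42 = 0.96.
Reliability = 0.96 / 1.58 = 0.608.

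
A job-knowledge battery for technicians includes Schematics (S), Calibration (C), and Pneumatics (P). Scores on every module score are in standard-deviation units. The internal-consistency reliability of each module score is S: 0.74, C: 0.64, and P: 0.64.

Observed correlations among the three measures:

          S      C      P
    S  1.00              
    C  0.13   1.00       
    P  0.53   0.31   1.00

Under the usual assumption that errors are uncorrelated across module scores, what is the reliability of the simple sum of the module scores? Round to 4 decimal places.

Var(S+C+P) = 3 + 2·[0.13 + 0.53 + 0.31] = 3 + 1.94 = 4.94.
Because errors are independent across components, Cov(Tᵢ,Tⱼ) = Cov(Xᵢ,Xⱼ); the off-diagonal part of the true-score variance is the same as above.
True-score variance = [0.74 + 0.64 + 0.64] + 1.94 = 2.02 + 1.94 = 3.96.
Reliability = 3.96 / 4.94 = 0.8016.

0.8016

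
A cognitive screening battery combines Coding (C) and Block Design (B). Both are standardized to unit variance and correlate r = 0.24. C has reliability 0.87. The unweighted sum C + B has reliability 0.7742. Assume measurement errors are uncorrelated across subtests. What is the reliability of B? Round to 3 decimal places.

Var(C+B) = 2 + 2·0.24 = 2.480.
True-score variance = ρ_C + ρ_B + 2·0.24, so 0.7742 = (0.87 + ρ_B + 0.48) / 2.480.
ρ_B = 0.7742·2.480 − 0.87 − 0.48 = 0.570.

0.570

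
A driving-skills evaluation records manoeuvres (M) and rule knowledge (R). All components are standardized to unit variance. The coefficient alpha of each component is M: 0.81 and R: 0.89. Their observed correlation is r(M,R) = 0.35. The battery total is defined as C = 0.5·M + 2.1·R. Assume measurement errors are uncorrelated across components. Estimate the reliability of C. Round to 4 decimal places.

0.9013

Var(C) = 0.5² + 2.1² + 2·[1.05·0.35] = 4.66 + 0.735 = 5.395.
Because errors are independent across components, Cov(Tᵢ,Tⱼ) = Cov(Xᵢ,Xⱼ); the off-diagonal part of the true-score variance is the same as above.
True-score variance = [0.5²·0.81 + 2.1²·0.89] + 0.735 = 4.1274 + 0.735 = 4.8624.
Reliability = 4.8624 / 5.395 = 0.9013.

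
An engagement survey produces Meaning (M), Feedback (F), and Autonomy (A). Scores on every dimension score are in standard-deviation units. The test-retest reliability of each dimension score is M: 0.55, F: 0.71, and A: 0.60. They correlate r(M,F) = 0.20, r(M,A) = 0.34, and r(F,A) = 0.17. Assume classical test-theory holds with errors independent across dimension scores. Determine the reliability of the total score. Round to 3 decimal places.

0.742

Var(M+F+A) = 3 + 2·[0.20 + 0.34 + 0.17] = 3 + 1.42 = 4.42.
Under uncorrelated errors the observed covariances equal the true-score covariances, so only the own-variance terms attenuate.
True-score variance = [0.55 + 0.71 + 0.60] + 1.42 = 1.86 + 1.42 = 3.28.
Reliability = 3.28 / 4.42 = 0.742.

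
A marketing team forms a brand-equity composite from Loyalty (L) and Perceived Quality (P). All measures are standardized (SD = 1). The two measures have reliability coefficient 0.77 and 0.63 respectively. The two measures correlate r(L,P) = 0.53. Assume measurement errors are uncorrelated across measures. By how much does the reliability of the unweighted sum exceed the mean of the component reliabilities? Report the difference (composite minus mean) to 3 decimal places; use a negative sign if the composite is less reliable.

Var(sum) = 2 + 1.06 = 3.06; true-score variance = 1.4 + 1.06 = 2.46; composite reliability = 0.8039.
Mean component reliability = 0.7000.
Difference = 0.8039 − 0.7000 = 0.104.

0.104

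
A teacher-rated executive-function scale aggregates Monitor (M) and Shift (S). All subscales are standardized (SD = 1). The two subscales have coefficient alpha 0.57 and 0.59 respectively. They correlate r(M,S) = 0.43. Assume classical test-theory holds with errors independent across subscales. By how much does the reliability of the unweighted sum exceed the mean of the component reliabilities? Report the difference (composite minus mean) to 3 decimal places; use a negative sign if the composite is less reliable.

Var(sum) = 2 + 0.86 = 2.86; true-score variance = 1.16 + 0.86 = 2.02; composite reliability = 0.7063.
Mean component reliability = 0.5800.
Difference = 0.7063 − 0.5800 = 0.126.

0.126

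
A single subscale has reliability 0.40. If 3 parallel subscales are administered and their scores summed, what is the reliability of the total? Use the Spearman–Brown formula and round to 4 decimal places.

0.6667

ρ_k = kρ / (1 + (k−1)ρ) = 3·0.40 / (1 + 2·0.40) = 1.200 / 1.800 = 0.6667.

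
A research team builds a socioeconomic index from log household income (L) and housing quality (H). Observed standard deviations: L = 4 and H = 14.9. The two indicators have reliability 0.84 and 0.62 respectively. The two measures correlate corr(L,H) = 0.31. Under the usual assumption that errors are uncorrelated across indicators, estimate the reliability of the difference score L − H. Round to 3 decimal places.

Var(L−H) = 4² + 14.9² − 2·4·14.9·0.31 = 238.01 − 36.952 = 201.058.
Under uncorrelated errors the observed covariances equal the true-score covariances, so only the own-variance terms attenuate.
True-score variance = [4²·0.84 + 14.9²·0.62] − 36.952 = 151.086 − 36.952 = 114.134.
Reliability = 114.134 / 201.058 = 0.568.

0.568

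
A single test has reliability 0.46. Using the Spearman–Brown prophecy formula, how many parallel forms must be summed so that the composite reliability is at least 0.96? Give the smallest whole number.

k ≥ ρ*(1−ρ₁)/(ρ₁(1−ρ*)) = 0.96·0.54 / (0.46·0.04) = 28.174.
Smallest integer k = 29.

29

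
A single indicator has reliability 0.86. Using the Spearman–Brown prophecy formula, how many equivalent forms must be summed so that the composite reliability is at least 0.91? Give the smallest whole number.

2

k ≥ ρ*(1−ρ₁)/(ρ₁(1−ρ*)) = 0.91·0.14 / (0.86·0.09) = 1.646.
Smallest integer k = 2.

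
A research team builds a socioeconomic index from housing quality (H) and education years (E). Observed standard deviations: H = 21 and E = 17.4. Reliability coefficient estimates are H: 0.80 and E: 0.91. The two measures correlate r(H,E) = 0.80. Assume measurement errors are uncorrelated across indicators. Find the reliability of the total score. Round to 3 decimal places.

0.913

Var(H+E) = 21² + 17.4² + 2·[21·17.4·0.80] = 743.76 + 584.64 = 1328.4.
With uncorrelated errors the cross-covariances are all true-score covariance, so they carry over unchanged; only the diagonal terms shrink to ρᵢσᵢ².
True-score variance = [21²·0.80 + 17.4²·0.91] + 584.64 = 628.312 + 584.64 = 1212.95.
Reliability = 1212.95 / 1328.4 = 0.913.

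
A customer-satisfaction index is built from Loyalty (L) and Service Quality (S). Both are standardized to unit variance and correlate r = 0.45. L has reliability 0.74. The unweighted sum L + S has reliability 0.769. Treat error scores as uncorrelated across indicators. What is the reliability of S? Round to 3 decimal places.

Var(L+S) = 2 + 2·0.45 = 2.900.
True-score variance = ρ_L + ρ_S + 2·0.45, so 0.769 = (0.74 + ρ_S + 0.90) / 2.900.
ρ_S = 0.769·2.900 − 0.74 − 0.90 = 0.590.

0.590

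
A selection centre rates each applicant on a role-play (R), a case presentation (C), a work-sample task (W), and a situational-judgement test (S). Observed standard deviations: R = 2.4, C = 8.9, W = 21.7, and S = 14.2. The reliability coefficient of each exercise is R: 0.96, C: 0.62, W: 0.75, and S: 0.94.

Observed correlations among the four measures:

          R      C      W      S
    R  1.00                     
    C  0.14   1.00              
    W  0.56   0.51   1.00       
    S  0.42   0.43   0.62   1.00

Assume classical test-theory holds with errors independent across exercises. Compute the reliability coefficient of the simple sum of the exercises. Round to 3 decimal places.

0.896

Var(R+C+W+S) = 2.4² + 8.9² + 21.7² + 14.2² + 2·[2.4·8.9·0.14 + 2.4·21.7·0.56 + 2.4·14.2·0.42 + 8.9·21.7·0.51 + 8.9·14.2·0.43 + 21.7·14.2·0.62] = 757.5 + 780.711 = 1538.21.
Because errors are independent across components, Cov(Tᵢ,Tⱼ) = Cov(Xᵢ,Xⱼ); the off-diagonal part of the true-score variance is the same as above.
True-score variance = [2.4²·0.96 + 8.9²·0.62 + 21.7²·0.75 + 14.2²·0.94] + 780.711 = 597.349 + 780.711 = 1378.06.
Reliability = 1378.06 / 1538.21 = 0.896.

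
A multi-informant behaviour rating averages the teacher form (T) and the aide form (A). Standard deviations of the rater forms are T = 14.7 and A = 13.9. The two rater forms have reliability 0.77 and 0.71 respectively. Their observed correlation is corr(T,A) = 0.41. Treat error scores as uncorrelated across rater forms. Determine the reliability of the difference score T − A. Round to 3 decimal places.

0.563

Var(T−A) = 14.7² + 13.9² − 2·14.7·13.9·0.41 = 409.3 − 167.551 = 241.749.
Because errors are independent across components, Cov(Tᵢ,Tⱼ) = Cov(Xᵢ,Xⱼ); the off-diagonal part of the true-score variance is the same as above.
True-score variance = [14.7²·0.77 + 13.9²·0.71] − 167.551 = 303.568 − 167.551 = 136.018.
Reliability = 136.018 / 241.749 = 0.563.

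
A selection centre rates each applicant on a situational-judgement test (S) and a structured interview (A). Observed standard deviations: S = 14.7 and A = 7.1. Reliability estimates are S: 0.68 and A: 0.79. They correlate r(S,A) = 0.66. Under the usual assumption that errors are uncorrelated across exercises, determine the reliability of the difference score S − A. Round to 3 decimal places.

0.381

Var(S−A) = 14.7² + 7.1² − 2·14.7·7.1·0.66 = 266.5 − 137.768 = 128.732.
Because errors are independent across components, Cov(Tᵢ,Tⱼ) = Cov(Xᵢ,Xⱼ); the off-diagonal part of the true-score variance is the same as above.
True-score variance = [14.7²·0.68 + 7.1²·0.79] − 137.768 = 186.765 − 137.768 = 48.9967.
Reliability = 48.9967 / 128.732 = 0.381.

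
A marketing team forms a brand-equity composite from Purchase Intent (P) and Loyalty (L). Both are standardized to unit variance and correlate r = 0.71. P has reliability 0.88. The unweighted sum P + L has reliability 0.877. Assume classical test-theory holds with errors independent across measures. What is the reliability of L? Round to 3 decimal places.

Var(P+L) = 2 + 2·0.71 = 3.420.
True-score variance = ρ_P + ρ_L + 2·0.71, so 0.877 = (0.88 + ρ_L + 1.42) / 3.420.
ρ_L = 0.877·3.420 − 0.88 − 1.42 = 0.699.

0.699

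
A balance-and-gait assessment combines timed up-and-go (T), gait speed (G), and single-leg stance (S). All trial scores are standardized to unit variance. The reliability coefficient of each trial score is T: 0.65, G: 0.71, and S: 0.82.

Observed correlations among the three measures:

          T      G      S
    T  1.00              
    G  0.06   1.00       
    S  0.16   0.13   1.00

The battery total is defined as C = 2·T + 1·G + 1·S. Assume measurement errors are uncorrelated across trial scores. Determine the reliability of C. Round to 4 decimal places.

0.7381

Var(C) = 2² + 1 + 1 + 2·[2·0.06 + 2·0.16 + 0.13] = 6 + 1.14 = 7.14.
With uncorrelated errors the cross-covariances are all true-score covariance, so they carry over unchanged; only the diagonal terms shrink to ρᵢσᵢ².
True-score variance = [2²·0.65 + 0.71 + 0.82] + 1.14 = 4.13 + 1.14 = 5.27.
Reliability = 5.27 / 7.14 = 0.7381.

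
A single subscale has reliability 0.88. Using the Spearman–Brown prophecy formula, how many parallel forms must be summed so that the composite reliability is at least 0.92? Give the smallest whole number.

2

k ≥ ρ*(1−ρ₁)/(ρ₁(1−ρ*)) = 0.92·0.12 / (0.88·0.08) = 1.568.
Smallest integer k = 2.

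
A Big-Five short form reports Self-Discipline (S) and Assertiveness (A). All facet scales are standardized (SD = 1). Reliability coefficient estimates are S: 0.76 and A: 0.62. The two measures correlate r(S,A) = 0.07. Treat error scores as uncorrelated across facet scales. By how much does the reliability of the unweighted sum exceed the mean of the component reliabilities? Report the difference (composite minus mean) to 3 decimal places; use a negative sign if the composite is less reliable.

Var(sum) = 2 + 0.14 = 2.14; true-score variance = 1.38 + 0.14 = 1.52; composite reliability = 0.7103.
Mean component reliability = 0.6900.
Difference = 0.7103 − 0.6900 = 0.020.

0.020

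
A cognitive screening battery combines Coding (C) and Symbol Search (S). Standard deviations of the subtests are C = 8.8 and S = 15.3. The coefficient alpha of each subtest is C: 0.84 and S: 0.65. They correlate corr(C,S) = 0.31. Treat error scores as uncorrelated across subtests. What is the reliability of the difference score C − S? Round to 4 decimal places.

0.5864

Var(C−S) = 8.8² + 15.3² − 2·8.8·15.3·0.31 = 311.53 − 83.4768 = 228.053.
Under uncorrelated errors the observed covariances equal the true-score covariances, so only the own-variance terms attenuate.
True-score variance = [8.8²·0.84 + 15.3²·0.65] − 83.4768 = 217.208 − 83.4768 = 133.731.
Reliability = 133.731 / 228.053 = 0.5864.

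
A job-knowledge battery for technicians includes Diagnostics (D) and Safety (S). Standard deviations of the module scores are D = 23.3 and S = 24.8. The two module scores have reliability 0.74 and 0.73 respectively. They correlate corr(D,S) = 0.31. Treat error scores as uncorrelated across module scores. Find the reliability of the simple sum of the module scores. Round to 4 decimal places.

0.7974

Var(D+S) = 23.3² + 24.8² + 2·[23.3·24.8·0.31] = 1157.93 + 358.261 = 1516.19.
Because errors are independent across components, Cov(Tᵢ,Tⱼ) = Cov(Xᵢ,Xⱼ); the off-diagonal part of the true-score variance is the same as above.
True-score variance = [23.3²·0.74 + 24.8²·0.73] + 358.261 = 850.718 + 358.261 = 1208.98.
Reliability = 1208.98 / 1516.19 = 0.7974.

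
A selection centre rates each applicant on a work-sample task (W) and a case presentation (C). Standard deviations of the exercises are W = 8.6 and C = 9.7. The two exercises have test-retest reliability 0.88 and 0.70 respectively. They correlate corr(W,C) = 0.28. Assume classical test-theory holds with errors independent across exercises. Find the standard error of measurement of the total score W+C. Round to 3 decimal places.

6.091

Var(total) = 168.05 + 46.7152 = 214.765.
True-score variance = 130.948 + 46.7152 = 177.663, so reliability = 0.8272.
Error variance = 214.765 − 177.663 = 37.1022; SEM = √37.1022 = 6.091.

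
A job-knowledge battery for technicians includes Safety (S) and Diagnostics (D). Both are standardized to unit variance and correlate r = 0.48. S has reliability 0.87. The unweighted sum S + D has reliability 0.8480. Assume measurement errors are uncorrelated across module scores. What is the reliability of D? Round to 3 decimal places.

0.680

Var(S+D) = 2 + 2·0.48 = 2.960.
True-score variance = ρ_S + ρ_D + 2·0.48, so 0.8480 = (0.87 + ρ_D + 0.96) / 2.960.
ρ_D = 0.8480·2.960 − 0.87 − 0.96 = 0.680.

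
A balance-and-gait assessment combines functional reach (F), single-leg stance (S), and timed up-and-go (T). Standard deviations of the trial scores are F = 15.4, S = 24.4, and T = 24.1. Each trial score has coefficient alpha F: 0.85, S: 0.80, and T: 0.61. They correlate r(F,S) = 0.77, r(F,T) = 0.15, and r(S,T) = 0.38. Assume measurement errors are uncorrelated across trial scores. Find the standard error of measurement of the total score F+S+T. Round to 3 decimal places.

Var(total) = 1413.33 + 1136.92 = 2550.25.
True-score variance = 1032.17 + 1136.92 = 2169.09, so reliability = 0.8505.
Error variance = 2550.25 − 2169.09 = 381.162; SEM = √381.162 = 19.523.

19.523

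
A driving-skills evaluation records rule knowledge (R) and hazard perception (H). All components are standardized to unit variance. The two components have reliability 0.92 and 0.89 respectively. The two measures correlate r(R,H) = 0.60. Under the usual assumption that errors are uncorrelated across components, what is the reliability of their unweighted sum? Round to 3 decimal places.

Var(R+H) = 2 + 2·[0.60] = 2 + 1.2 = 3.2.
With uncorrelated errors the cross-covariances are all true-score covariance, so they carry over unchanged; only the diagonal terms shrink to ρᵢσᵢ².
True-score variance = [0.92 + 0.89] + 1.2 = 1.81 + 1.2 = 3.01.
Reliability = 3.01 / 3.2 = 0.941.

0.941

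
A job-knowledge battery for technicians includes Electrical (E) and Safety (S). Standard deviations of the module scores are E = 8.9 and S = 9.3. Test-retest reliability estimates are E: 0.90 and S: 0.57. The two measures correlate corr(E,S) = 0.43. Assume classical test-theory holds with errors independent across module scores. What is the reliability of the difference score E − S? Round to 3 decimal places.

Var(E−S) = 8.9² + 9.3² − 2·8.9·9.3·0.43 = 165.7 − 71.1822 = 94.5178.
Under uncorrelated errors the observed covariances equal the true-score covariances, so only the own-variance terms attenuate.
True-score variance = [8.9²·0.90 + 9.3²·0.57] − 71.1822 = 120.588 − 71.1822 = 49.4061.
Reliability = 49.4061 / 94.5178 = 0.523.

0.523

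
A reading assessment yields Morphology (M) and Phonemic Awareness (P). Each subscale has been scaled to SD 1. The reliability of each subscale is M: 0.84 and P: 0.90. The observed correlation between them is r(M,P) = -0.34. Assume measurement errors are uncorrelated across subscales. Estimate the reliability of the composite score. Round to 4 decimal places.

Var(M+P) = 2 + 2·[(-0.34)] = 2 − 0.68 = 1.32.
Under uncorrelated errors the observed covariances equal the true-score covariances, so only the own-variance terms attenuate.
True-score variance = [0.84 + 0.90] − 0.68 = 1.74 − 0.68 = 1.06.
Reliability = 1.06 / 1.32 = 0.8030.

0.8030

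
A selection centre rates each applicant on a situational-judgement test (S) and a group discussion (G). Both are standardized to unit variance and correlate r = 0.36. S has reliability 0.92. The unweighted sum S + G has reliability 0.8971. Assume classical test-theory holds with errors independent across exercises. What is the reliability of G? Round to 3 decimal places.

Var(S+G) = 2 + 2·0.36 = 2.720.
True-score variance = ρ_S + ρ_G + 2·0.36, so 0.8971 = (0.92 + ρ_G + 0.72) / 2.720.
ρ_G = 0.8971·2.720 − 0.92 − 0.72 = 0.800.

0.800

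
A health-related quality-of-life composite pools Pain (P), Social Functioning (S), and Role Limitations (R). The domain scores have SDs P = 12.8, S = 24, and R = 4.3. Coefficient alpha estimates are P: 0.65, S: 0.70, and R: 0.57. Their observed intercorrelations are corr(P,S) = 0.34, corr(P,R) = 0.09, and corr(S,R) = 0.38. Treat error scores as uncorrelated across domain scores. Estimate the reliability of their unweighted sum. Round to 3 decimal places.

Var(P+S+R) = 12.8² + 24² + 4.3² + 2·[12.8·24·0.34 + 12.8·4.3·0.09 + 24·4.3·0.38] = 758.33 + 297.235 = 1055.57.
Under uncorrelated errors the observed covariances equal the true-score covariances, so only the own-variance terms attenuate.
True-score variance = [12.8²·0.65 + 24²·0.70 + 4.3²·0.57] + 297.235 = 520.235 + 297.235 = 817.471.
Reliability = 817.471 / 1055.57 = 0.774.

0.774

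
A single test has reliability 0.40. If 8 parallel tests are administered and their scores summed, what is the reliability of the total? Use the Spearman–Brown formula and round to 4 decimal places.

0.8421

ρ_k = kρ / (1 + (k−1)ρ) = 8·0.40 / (1 + 7·0.40) = 3.200 / 3.800 = 0.8421.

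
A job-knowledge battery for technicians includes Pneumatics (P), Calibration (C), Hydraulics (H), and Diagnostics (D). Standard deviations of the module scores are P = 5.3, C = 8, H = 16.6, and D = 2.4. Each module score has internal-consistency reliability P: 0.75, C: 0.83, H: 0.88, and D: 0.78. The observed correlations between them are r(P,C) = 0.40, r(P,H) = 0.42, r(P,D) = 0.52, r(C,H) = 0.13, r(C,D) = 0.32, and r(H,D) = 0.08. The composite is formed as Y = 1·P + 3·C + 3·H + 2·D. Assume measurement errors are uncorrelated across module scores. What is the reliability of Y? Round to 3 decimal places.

0.895

Var(Y) = 5.3² + 3²·8² + 3²·16.6² + 2²·2.4² + 2·[3·5.3·8·0.40 + 3·5.3·16.6·0.42 + 2·5.3·2.4·0.52 + 9·8·16.6·0.13 + 6·8·2.4·0.32 + 6·16.6·2.4·0.08] = 3107.17 + 772.654 = 3879.82.
With uncorrelated errors the cross-covariances are all true-score covariance, so they carry over unchanged; only the diagonal terms shrink to ρᵢσᵢ².
True-score variance = [5.3²·0.75 + 3²·8²·0.83 + 3²·16.6²·0.88 + 2²·2.4²·0.78] + 772.654 = 2699.55 + 772.654 = 3472.21.
Reliability = 3472.21 / 3879.82 = 0.895.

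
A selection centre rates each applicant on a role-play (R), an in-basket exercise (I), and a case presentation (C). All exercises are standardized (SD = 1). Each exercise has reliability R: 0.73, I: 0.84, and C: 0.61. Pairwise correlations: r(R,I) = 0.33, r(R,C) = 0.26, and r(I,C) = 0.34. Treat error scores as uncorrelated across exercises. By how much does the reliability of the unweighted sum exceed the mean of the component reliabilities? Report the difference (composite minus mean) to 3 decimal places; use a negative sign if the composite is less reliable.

Var(sum) = 3 + 1.86 = 4.86; true-score variance = 2.18 + 1.86 = 4.04; composite reliability = 0.8313.
Mean component reliability = 0.7267.
Difference = 0.8313 − 0.7267 = 0.105.

0.105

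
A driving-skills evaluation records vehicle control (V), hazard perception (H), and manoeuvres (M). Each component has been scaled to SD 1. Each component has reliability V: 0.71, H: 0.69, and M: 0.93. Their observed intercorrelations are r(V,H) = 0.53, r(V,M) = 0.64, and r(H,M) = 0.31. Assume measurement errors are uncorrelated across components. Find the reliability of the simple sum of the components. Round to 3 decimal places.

0.888

Var(V+H+M) = 3 + 2·[0.53 + 0.64 + 0.31] = 3 + 2.96 = 5.96.
Because errors are independent across components, Cov(Tᵢ,Tⱼ) = Cov(Xᵢ,Xⱼ); the off-diagonal part of the true-score variance is the same as above.
True-score variance = [0.71 + 0.69 + 0.93] + 2.96 = 2.33 + 2.96 = 5.29.
Reliability = 5.29 / 5.96 = 0.888.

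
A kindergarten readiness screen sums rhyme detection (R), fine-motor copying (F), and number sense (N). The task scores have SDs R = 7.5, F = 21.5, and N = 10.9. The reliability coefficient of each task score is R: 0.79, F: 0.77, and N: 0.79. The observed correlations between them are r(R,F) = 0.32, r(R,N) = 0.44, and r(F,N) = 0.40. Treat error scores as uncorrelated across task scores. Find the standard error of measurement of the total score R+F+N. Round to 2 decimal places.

11.96

Var(total) = 637.31 + 362.62 = 999.93.
True-score variance = 494.23 + 362.62 = 856.85, so reliability = 0.8569.
Error variance = 999.93 − 856.85 = 143.08; SEM = √143.08 = 11.96.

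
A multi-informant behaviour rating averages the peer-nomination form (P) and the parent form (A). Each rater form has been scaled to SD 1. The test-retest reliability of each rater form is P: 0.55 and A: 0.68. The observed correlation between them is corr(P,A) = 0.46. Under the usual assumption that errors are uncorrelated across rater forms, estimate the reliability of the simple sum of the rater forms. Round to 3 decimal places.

0.736

Var(P+A) = 2 + 2·[0.46] = 2 + 0.92 = 2.92.
With uncorrelated errors the cross-covariances are all true-score covariance, so they carry over unchanged; only the diagonal terms shrink to ρᵢσᵢ².
True-score variance = [0.55 + 0.68] + 0.92 = 1.23 + 0.92 = 2.15.
Reliability = 2.15 / 2.92 = 0.736.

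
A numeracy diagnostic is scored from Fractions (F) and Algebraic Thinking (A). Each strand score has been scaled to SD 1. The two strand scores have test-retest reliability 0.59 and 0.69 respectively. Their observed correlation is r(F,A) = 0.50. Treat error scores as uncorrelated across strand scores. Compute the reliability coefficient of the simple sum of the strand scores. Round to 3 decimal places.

Var(F+A) = 2 + 2·[0.50] = 2 + 1 = 3.
Under uncorrelated errors the observed covariances equal the true-score covariances, so only the own-variance terms attenuate.
True-score variance = [0.59 + 0.69] + 1 = 1.28 + 1 = 2.28.
Reliability = 2.28 / 3 = 0.760.

0.760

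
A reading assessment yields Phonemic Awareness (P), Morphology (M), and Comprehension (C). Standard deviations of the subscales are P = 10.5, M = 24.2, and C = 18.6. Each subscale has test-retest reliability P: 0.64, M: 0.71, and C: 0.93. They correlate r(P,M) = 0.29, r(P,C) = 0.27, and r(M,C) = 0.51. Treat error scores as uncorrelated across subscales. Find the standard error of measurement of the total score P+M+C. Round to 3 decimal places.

Var(total) = 1041.85 + 711.962 = 1753.81.
True-score variance = 808.107 + 711.962 = 1520.07, so reliability = 0.8667.
Error variance = 1753.81 − 1520.07 = 233.743; SEM = √233.743 = 15.289.

15.289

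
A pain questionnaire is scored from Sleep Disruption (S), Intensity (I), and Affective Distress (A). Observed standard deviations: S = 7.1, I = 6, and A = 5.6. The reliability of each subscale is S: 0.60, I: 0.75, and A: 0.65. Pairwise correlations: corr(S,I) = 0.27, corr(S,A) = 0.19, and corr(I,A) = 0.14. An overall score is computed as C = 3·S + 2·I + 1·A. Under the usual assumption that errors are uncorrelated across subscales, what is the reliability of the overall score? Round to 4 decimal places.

Var(C) = 3²·7.1² + 2²·6² + 5.6² + 2·[6·7.1·6·0.27 + 3·7.1·5.6·0.19 + 2·6·5.6·0.14] = 629.05 + 202.166 = 831.216.
Because errors are independent across components, Cov(Tᵢ,Tⱼ) = Cov(Xᵢ,Xⱼ); the off-diagonal part of the true-score variance is the same as above.
True-score variance = [3²·7.1²·0.60 + 2²·6²·0.75 + 5.6²·0.65] + 202.166 = 400.598 + 202.166 = 602.764.
Reliability = 602.764 / 831.216 = 0.7252.

0.7252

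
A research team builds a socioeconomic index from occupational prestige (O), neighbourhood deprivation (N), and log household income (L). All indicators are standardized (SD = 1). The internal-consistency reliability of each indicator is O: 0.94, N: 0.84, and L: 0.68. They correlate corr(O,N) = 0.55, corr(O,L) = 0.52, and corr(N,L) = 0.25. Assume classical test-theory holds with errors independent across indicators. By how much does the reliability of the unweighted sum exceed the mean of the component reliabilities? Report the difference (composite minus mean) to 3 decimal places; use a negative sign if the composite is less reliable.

0.084

Var(sum) = 3 + 2.64 = 5.64; true-score variance = 2.46 + 2.64 = 5.1; composite reliability = 0.9043.
Mean component reliability = 0.8200.
Difference = 0.9043 − 0.8200 = 0.084.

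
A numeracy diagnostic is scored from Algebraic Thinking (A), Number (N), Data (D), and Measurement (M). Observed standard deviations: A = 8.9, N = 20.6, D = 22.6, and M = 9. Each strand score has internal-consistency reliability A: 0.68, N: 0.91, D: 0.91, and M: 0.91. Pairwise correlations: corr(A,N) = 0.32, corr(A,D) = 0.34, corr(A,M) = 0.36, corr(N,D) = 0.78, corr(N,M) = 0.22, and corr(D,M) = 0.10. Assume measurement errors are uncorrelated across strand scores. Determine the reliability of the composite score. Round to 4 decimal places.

0.9482

Var(A+N+D+M) = 8.9² + 20.6² + 22.6² + 9² + 2·[8.9·20.6·0.32 + 8.9·22.6·0.34 + 8.9·9·0.36 + 20.6·22.6·0.78 + 20.6·9·0.22 + 22.6·9·0.10] = 1095.33 + 1160.31 = 2255.64.
With uncorrelated errors the cross-covariances are all true-score covariance, so they carry over unchanged; only the diagonal terms shrink to ρᵢσᵢ².
True-score variance = [8.9²·0.68 + 20.6²·0.91 + 22.6²·0.91 + 9²·0.91] + 1160.31 = 978.532 + 1160.31 = 2138.85.
Reliability = 2138.85 / 2255.64 = 0.9482.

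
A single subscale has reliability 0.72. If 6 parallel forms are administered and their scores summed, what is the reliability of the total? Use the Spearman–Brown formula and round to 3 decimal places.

ρ_k = kρ / (1 + (k−1)ρ) = 6·0.72 / (1 + 5·0.72) = 4.320 / 4.600 = 0.939.

0.939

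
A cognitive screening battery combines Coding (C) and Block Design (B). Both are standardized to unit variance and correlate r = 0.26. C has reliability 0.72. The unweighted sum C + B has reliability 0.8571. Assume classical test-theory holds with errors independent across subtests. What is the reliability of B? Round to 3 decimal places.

0.920

Var(C+B) = 2 + 2·0.26 = 2.520.
True-score variance = ρ_C + ρ_B + 2·0.26, so 0.8571 = (0.72 + ρ_B + 0.52) / 2.520.
ρ_B = 0.8571·2.520 − 0.72 − 0.52 = 0.920.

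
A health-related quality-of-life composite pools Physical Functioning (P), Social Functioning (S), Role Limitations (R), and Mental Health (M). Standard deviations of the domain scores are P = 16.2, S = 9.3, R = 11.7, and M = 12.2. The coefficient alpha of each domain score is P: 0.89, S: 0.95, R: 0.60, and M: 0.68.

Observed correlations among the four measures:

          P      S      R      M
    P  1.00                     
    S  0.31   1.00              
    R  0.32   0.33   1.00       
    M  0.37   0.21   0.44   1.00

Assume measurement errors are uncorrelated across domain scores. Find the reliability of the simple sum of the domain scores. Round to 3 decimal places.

Var(P+S+R+M) = 16.2² + 9.3² + 11.7² + 12.2² + 2·[16.2·9.3·0.31 + 16.2·11.7·0.32 + 16.2·12.2·0.37 + 9.3·11.7·0.33 + 9.3·12.2·0.21 + 11.7·12.2·0.44] = 634.66 + 606.047 = 1240.71.
With uncorrelated errors the cross-covariances are all true-score covariance, so they carry over unchanged; only the diagonal terms shrink to ρᵢσᵢ².
True-score variance = [16.2²·0.89 + 9.3²·0.95 + 11.7²·0.60 + 12.2²·0.68] + 606.047 = 499.082 + 606.047 = 1105.13.
Reliability = 1105.13 / 1240.71 = 0.891.

0.891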